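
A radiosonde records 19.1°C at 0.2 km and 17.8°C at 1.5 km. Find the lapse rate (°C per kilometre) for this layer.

1°C/km

Γ = −ΔT/Δz = (19.1 − 17.8) / (1500 − 200) m
  = 1.3°C / 1.3 km = 1°C/km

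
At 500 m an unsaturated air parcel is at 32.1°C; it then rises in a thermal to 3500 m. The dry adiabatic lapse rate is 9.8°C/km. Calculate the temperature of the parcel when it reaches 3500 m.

2.7°C

500–3500 m, dry adiabatic: Δz = 3 km ⇒ ΔT = -29.4°C; T = 2.7°C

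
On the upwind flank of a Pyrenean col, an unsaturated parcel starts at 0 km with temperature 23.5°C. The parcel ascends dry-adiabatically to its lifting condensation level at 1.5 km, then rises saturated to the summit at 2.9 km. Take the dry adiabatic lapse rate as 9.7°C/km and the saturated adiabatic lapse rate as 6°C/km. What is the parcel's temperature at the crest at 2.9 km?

0.55°C

0–1500 m, dry: Δz = 1.5 km ⇒ ΔT = -14.55°C; T = 8.95°C
1500–2900 m, saturated: Δz = 1.4 km ⇒ ΔT = -8.4°C; T = 0.55°C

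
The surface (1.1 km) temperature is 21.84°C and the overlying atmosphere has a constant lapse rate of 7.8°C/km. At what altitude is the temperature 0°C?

3.9 km

Height above start = (21.84 − 0) / 7.8 = 2.8 km
Altitude = 1100 m + 2800 m = 3900 m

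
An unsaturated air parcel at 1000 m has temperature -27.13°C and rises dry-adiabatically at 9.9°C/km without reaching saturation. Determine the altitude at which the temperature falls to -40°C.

2300 m

Height above start = (-27.13 − (-40)) / 9.9 = 1.3 km
Altitude = 1000 m + 1300 m = 2300 m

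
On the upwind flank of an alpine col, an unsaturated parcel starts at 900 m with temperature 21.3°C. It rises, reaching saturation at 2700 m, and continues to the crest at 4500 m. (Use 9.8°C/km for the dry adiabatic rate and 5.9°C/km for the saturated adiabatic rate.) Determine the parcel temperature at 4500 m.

900 → 2700 m (dry, 9.8°C/km): ΔT = -9.8 × 1.8 = -17.64°C → T = 3.66°C
2700 → 4500 m (saturated, 5.9°C/km): ΔT = -5.9 × 1.8 = -10.62°C → T = -6.96°C

-6.96°C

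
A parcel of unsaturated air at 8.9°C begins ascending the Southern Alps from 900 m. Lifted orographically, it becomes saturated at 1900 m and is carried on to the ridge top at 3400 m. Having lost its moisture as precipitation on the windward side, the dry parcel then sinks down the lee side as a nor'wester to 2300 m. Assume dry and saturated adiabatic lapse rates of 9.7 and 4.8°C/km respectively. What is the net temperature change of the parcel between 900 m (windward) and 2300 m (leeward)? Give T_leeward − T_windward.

900 → 1900 m (dry, 9.7°C/km): ΔT = -9.7 × 1 = -9.7°C → T = -0.8°C
1900 → 3400 m (saturated, 4.8°C/km): ΔT = -4.8 × 1.5 = -7.2°C → T = -8°C
3400 → 2300 m (dry descent, 9.7°C/km): ΔT = +9.7 × 1.1 = +10.67°C → T = 2.67°C
Net change vs windward start: 2.67 − 8.9 = -6.23°C

-6.23°C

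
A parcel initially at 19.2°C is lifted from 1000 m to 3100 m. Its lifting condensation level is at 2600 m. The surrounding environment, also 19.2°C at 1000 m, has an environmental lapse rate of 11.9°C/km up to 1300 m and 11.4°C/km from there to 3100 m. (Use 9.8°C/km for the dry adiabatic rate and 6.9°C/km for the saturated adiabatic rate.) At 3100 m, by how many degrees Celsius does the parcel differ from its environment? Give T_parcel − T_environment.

+4.96°C (parcel warmer than environment)

Parcel:
  1000–2600 m, dry: Δz = 1.6 km ⇒ ΔT = -15.68°C; T = 3.52°C
  2600–3100 m, saturated: Δz = 0.5 km ⇒ ΔT = -3.45°C; T = 0.07°C
Environment:
  1000–1300 m, environment, lower layer: Δz = 0.3 km ⇒ ΔT = -3.57°C; T = 15.63°C
  1300–3100 m, environment, upper layer: Δz = 1.8 km ⇒ ΔT = -20.52°C; T = -4.89°C
T_parcel − T_env = 0.07 − (-4.89) = +4.96°C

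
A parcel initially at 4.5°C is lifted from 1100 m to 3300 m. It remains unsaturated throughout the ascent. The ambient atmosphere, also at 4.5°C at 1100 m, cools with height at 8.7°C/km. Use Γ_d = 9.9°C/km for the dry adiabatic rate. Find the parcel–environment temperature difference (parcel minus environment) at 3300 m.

-2.64°C (parcel cooler than environment)

Parcel:
  1100–3300 m, dry: Δz = 2.2 km ⇒ ΔT = -21.78°C; T = -17.28°C
Environment:
  1100–3300 m, environment: Δz = 2.2 km ⇒ ΔT = -19.14°C; T = -14.64°C
T_parcel − T_env = -17.28 − (-14.64) = -2.64°C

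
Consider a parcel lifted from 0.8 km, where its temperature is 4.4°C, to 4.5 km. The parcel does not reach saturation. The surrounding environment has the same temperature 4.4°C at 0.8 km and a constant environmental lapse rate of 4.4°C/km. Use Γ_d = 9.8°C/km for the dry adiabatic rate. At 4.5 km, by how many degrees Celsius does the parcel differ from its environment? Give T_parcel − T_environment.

-19.98°C (parcel cooler than environment)

Parcel:
  From 800 m to 4500 m (dry): cools by 9.8 × 3.7 = 36.26°C, giving -31.86°C.
Environment:
  From 800 m to 4500 m (environment): cools by 4.4 × 3.7 = 16.28°C, giving -11.88°C.
T_parcel − T_env = -31.86 − (-11.88) = -19.98°C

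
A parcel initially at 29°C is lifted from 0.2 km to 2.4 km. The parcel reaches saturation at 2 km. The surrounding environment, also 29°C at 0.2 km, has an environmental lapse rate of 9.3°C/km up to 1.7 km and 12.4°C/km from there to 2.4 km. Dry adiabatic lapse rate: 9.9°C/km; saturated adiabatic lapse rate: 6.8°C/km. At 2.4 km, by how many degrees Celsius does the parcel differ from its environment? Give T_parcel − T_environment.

Parcel:
  Dry to 2000 m: -9.9 × 1.8 km = -17.82°C, so T = 11.18°C.
  Saturated to 2400 m: -6.8 × 0.4 km = -2.72°C, so T = 8.46°C.
Environment:
  Environment, lower layer to 1700 m: -9.3 × 1.5 km = -13.95°C, so T = 15.05°C.
  Environment, upper layer to 2400 m: -12.4 × 0.7 km = -8.68°C, so T = 6.37°C.
T_parcel − T_env = 8.46 − 6.37 = +2.09°C

+2.09°C (parcel warmer than environment)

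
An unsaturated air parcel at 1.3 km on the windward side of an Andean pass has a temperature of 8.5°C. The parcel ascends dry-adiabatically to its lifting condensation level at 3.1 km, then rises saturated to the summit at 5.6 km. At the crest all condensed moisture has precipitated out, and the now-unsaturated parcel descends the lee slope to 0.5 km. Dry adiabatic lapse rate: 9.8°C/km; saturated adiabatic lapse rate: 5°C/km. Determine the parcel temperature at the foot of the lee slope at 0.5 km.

28.34°C

1300–3100 m, dry: Δz = 1.8 km ⇒ ΔT = -17.64°C; T = -9.14°C
3100–5600 m, saturated: Δz = 2.5 km ⇒ ΔT = -12.5°C; T = -21.64°C
5600–500 m, dry descent: Δz = 5.1 km ⇒ ΔT = +49.98°C; T = 28.34°C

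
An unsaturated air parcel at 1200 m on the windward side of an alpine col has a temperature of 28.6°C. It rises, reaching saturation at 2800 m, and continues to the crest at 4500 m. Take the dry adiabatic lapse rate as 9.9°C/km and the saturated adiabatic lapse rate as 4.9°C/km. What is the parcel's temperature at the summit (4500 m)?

4.43°C

1200 → 2800 m (dry, 9.9°C/km): ΔT = -9.9 × 1.6 = -15.84°C → T = 12.76°C
2800 → 4500 m (saturated, 4.9°C/km): ΔT = -4.9 × 1.7 = -8.33°C → T = 4.43°C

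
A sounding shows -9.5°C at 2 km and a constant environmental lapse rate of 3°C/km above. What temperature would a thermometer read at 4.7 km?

From 2000 m to 4700 m (environmental): cools by 3 × 2.7 = 8.1°C, giving -17.6°C.

-17.6°C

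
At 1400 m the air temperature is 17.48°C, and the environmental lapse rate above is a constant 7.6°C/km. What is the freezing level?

Height above start = (17.48 − 0) / 7.6 = 2.3 km
Altitude = 1400 m + 2300 m = 3700 m

3700 m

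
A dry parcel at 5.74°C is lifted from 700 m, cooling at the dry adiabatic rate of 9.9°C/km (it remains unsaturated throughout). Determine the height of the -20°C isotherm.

3300 m

Height above start = (5.74 − (-20)) / 9.9 = 2.6 km
Altitude = 700 m + 2600 m = 3300 m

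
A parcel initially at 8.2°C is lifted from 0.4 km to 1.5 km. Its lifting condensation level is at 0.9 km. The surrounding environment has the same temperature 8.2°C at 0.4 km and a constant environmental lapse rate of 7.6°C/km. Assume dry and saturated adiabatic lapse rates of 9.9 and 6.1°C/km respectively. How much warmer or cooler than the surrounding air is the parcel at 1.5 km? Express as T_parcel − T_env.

Parcel:
  400–900 m, dry: Δz = 0.5 km ⇒ ΔT = -4.95°C; T = 3.25°C
  900–1500 m, saturated: Δz = 0.6 km ⇒ ΔT = -3.66°C; T = -0.41°C
Environment:
  400–1500 m, environment: Δz = 1.1 km ⇒ ΔT = -8.36°C; T = -0.16°C
T_parcel − T_env = -0.41 − (-0.16) = -0.25°C

-0.25°C (parcel cooler than environment)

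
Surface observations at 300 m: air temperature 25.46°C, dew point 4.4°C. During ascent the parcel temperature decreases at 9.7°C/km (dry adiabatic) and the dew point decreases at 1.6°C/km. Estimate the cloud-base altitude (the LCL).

2900 m

T and T_d converge at 9.7 − 1.6 = 8.1°C per km
Height above start = (25.46 − 4.4) / 8.1 = 2.6 km
LCL altitude = 300 m + 2600 m = 2900 m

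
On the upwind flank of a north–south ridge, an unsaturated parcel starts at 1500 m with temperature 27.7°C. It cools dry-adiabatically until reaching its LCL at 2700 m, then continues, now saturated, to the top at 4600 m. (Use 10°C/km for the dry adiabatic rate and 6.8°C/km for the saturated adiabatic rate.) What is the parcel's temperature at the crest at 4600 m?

1500–2700 m, dry: Δz = 1.2 km ⇒ ΔT = -12°C; T = 15.7°C
2700–4600 m, saturated: Δz = 1.9 km ⇒ ΔT = -12.92°C; T = 2.78°C

2.78°C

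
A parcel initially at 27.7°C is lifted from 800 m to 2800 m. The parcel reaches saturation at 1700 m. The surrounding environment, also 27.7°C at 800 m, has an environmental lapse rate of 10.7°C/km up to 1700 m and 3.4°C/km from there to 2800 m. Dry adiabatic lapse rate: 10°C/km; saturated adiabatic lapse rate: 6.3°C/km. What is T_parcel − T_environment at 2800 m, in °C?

-2.56°C (parcel cooler than environment)

Parcel:
  Dry to 1700 m: -10 × 0.9 km = -9°C, so T = 18.7°C.
  Saturated to 2800 m: -6.3 × 1.1 km = -6.93°C, so T = 11.77°C.
Environment:
  Environment, lower layer to 1700 m: -10.7 × 0.9 km = -9.63°C, so T = 18.07°C.
  Environment, upper layer to 2800 m: -3.4 × 1.1 km = -3.74°C, so T = 14.33°C.
T_parcel − T_env = 11.77 − 14.33 = -2.56°C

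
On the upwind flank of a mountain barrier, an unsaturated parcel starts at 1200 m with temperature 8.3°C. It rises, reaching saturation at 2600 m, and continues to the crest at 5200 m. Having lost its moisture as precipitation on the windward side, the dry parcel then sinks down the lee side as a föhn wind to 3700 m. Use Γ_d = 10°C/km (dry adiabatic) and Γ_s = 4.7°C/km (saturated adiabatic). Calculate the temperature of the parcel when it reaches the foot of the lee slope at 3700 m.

-2.92°C

From 1200 m to 2600 m (dry): cools by 10 × 1.4 = 14°C, giving -5.7°C.
From 2600 m to 5200 m (saturated): cools by 4.7 × 2.6 = 12.22°C, giving -17.92°C.
From 5200 m to 3700 m (dry descent): warms by 10 × 1.5 = 15°C, giving -2.92°C.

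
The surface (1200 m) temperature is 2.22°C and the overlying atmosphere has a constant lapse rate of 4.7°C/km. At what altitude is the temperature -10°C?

3800 m

Height above start = (2.22 − (-10)) / 4.7 = 2.6 km
Altitude = 1200 m + 2600 m = 3800 m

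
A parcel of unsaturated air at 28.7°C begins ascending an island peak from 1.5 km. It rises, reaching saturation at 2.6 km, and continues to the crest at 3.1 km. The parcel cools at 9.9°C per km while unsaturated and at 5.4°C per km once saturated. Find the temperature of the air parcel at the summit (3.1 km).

15.11°C

Dry to 2600 m: -9.9 × 1.1 km = -10.89°C, so T = 17.81°C.
Saturated to 3100 m: -5.4 × 0.5 km = -2.7°C, so T = 15.11°C.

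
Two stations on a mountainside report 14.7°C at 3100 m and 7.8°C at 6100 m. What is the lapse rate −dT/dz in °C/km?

2.3°C/km

Γ = −ΔT/Δz = (14.7 − 7.8) / (6100 − 3100) m
  = 6.9°C / 3 km = 2.3°C/km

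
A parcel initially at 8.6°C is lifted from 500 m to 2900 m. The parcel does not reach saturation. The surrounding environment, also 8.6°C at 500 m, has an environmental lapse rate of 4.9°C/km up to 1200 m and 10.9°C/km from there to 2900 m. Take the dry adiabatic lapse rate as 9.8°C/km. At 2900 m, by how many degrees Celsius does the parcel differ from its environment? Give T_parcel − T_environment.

-1.56°C (parcel cooler than environment)

Parcel:
  500 → 2900 m (dry, 9.8°C/km): ΔT = -9.8 × 2.4 = -23.52°C → T = -14.92°C
Environment:
  500 → 1200 m (environment, lower layer, 4.9°C/km): ΔT = -4.9 × 0.7 = -3.43°C → T = 5.17°C
  1200 → 2900 m (environment, upper layer, 10.9°C/km): ΔT = -10.9 × 1.7 = -18.53°C → T = -13.36°C
T_parcel − T_env = -14.92 − (-13.36) = -1.56°C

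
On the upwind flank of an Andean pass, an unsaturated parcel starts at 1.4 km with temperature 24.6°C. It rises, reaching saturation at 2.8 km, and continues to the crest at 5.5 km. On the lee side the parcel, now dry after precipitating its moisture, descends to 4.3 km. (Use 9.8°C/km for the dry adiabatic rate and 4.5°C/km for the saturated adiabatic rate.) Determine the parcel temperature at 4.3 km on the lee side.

From 1400 m to 2800 m (dry): cools by 9.8 × 1.4 = 13.72°C, giving 10.88°C.
From 2800 m to 5500 m (saturated): cools by 4.5 × 2.7 = 12.15°C, giving -1.27°C.
From 5500 m to 4300 m (dry descent): warms by 9.8 × 1.2 = 11.76°C, giving 10.49°C.

10.49°C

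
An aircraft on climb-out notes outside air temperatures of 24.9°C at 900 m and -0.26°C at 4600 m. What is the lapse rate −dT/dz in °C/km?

Γ = −ΔT/Δz = (24.9 − (-0.26)) / (4600 − 900) m
  = 25.16°C / 3.7 km = 6.8°C/km

6.8°C/km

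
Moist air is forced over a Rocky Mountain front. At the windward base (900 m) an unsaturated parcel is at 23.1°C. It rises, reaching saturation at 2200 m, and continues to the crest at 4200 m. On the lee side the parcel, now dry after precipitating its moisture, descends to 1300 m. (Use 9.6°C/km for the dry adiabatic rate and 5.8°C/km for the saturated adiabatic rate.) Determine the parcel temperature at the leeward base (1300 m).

26.86°C

Dry to 2200 m: -9.6 × 1.3 km = -12.48°C, so T = 10.62°C.
Saturated to 4200 m: -5.8 × 2 km = -11.6°C, so T = -0.98°C.
Dry descent to 1300 m: +9.6 × 2.9 km = +27.84°C, so T = 26.86°C.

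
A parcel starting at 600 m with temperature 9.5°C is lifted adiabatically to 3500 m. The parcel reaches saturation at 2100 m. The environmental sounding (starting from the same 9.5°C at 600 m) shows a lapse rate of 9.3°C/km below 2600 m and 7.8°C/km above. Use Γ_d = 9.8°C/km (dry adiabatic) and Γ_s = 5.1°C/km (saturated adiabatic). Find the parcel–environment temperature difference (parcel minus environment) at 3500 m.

+3.78°C (parcel warmer than environment)

Parcel:
  Dry to 2100 m: -9.8 × 1.5 km = -14.7°C, so T = -5.2°C.
  Saturated to 3500 m: -5.1 × 1.4 km = -7.14°C, so T = -12.34°C.
Environment:
  Environment, lower layer to 2600 m: -9.3 × 2 km = -18.6°C, so T = -9.1°C.
  Environment, upper layer to 3500 m: -7.8 × 0.9 km = -7.02°C, so T = -16.12°C.
T_parcel − T_env = -12.34 − (-16.12) = +3.78°C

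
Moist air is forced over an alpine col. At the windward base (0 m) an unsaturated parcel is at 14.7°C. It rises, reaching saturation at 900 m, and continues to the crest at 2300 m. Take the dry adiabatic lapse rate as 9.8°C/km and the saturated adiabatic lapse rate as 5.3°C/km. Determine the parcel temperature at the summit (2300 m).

-1.54°C

0 → 900 m (dry, 9.8°C/km): ΔT = -9.8 × 0.9 = -8.82°C → T = 5.88°C
900 → 2300 m (saturated, 5.3°C/km): ΔT = -5.3 × 1.4 = -7.42°C → T = -1.54°C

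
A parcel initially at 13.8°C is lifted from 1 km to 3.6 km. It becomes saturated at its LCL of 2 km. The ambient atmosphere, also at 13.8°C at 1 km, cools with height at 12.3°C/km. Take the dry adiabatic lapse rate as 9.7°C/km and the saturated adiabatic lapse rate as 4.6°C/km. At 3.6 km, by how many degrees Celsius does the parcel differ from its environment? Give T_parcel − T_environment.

Parcel:
  1000 → 2000 m (dry, 9.7°C/km): ΔT = -9.7 × 1 = -9.7°C → T = 4.1°C
  2000 → 3600 m (saturated, 4.6°C/km): ΔT = -4.6 × 1.6 = -7.36°C → T = -3.26°C
Environment:
  1000 → 3600 m (environment, 12.3°C/km): ΔT = -12.3 × 2.6 = -31.98°C → T = -18.18°C
T_parcel − T_env = -3.26 − (-18.18) = +14.92°C

+14.92°C (parcel warmer than environment)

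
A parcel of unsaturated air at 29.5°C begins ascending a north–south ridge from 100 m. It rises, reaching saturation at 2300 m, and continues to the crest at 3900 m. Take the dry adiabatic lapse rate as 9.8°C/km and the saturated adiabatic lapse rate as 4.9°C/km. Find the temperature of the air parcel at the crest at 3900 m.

0.1°C

100–2300 m, dry: Δz = 2.2 km ⇒ ΔT = -21.56°C; T = 7.94°C
2300–3900 m, saturated: Δz = 1.6 km ⇒ ΔT = -7.84°C; T = 0.1°C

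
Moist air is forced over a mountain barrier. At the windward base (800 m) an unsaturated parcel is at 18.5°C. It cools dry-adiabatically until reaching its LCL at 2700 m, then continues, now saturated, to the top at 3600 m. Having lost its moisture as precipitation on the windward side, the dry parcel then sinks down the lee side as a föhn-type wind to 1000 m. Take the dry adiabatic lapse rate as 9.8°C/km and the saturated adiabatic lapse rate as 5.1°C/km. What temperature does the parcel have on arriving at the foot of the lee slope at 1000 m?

From 800 m to 2700 m (dry): cools by 9.8 × 1.9 = 18.62°C, giving -0.12°C.
From 2700 m to 3600 m (saturated): cools by 5.1 × 0.9 = 4.59°C, giving -4.71°C.
From 3600 m to 1000 m (dry descent): warms by 9.8 × 2.6 = 25.48°C, giving 20.77°C.

20.77°C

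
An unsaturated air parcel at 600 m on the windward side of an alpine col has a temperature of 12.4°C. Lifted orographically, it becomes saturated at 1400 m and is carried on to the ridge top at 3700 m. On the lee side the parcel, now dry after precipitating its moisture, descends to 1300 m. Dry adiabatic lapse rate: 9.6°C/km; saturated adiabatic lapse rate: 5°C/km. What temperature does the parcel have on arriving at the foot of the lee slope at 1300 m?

600–1400 m, dry: Δz = 0.8 km ⇒ ΔT = -7.68°C; T = 4.72°C
1400–3700 m, saturated: Δz = 2.3 km ⇒ ΔT = -11.5°C; T = -6.78°C
3700–1300 m, dry descent: Δz = 2.4 km ⇒ ΔT = +23.04°C; T = 16.26°C

16.26°C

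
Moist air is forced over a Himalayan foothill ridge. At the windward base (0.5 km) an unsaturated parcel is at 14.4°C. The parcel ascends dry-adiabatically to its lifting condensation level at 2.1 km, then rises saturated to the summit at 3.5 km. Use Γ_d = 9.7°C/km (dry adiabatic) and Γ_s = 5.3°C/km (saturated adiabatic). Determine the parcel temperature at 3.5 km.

Dry to 2100 m: -9.7 × 1.6 km = -15.52°C, so T = -1.12°C.
Saturated to 3500 m: -5.3 × 1.4 km = -7.42°C, so T = -8.54°C.

-8.54°C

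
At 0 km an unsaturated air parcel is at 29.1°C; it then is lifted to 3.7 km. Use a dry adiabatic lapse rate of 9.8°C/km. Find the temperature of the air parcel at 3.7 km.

0–3700 m, dry adiabatic: Δz = 3.7 km ⇒ ΔT = -36.26°C; T = -7.16°C

-7.16°C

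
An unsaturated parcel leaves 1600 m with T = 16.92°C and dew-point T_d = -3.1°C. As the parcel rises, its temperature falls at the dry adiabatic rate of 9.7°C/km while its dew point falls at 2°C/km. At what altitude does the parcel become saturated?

T and T_d converge at 9.7 − 2 = 7.7°C per km
Height above start = (16.92 − (-3.1)) / 7.7 = 2.6 km
LCL altitude = 1600 m + 2600 m = 4200 m

4200 m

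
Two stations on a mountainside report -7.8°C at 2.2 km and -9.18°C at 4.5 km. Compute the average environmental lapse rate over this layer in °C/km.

0.6°C/km

Γ = −ΔT/Δz = (-7.8 − (-9.18)) / (4500 − 2200) m
  = 1.38°C / 2.3 km = 0.6°C/km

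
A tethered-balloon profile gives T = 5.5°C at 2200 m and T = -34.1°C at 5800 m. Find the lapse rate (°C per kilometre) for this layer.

11°C/km

Γ = −ΔT/Δz = (5.5 − (-34.1)) / (5800 − 2200) m
  = 39.6°C / 3.6 km = 11°C/km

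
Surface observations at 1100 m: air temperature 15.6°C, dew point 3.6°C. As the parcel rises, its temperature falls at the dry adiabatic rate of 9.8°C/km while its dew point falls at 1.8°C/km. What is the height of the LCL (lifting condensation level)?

T and T_d converge at 9.8 − 1.8 = 8°C per km
Height above start = (15.6 − 3.6) / 8 = 1.5 km
LCL altitude = 1100 m + 1500 m = 2600 m

2600 m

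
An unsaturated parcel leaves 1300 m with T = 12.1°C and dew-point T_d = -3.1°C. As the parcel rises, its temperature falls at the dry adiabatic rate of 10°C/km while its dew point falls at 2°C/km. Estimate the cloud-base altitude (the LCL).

3200 m

T and T_d converge at 10 − 2 = 8°C per km
Height above start = (12.1 − (-3.1)) / 8 = 1.9 km
LCL altitude = 1300 m + 1900 m = 3200 m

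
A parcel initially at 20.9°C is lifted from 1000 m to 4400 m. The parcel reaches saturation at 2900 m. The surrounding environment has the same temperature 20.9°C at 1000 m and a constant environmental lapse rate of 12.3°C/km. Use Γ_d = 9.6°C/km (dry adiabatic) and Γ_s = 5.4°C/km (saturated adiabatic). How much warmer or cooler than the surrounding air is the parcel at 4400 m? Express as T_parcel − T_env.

Parcel:
  From 1000 m to 2900 m (dry): cools by 9.6 × 1.9 = 18.24°C, giving 2.66°C.
  From 2900 m to 4400 m (saturated): cools by 5.4 × 1.5 = 8.1°C, giving -5.44°C.
Environment:
  From 1000 m to 4400 m (environment): cools by 12.3 × 3.4 = 41.82°C, giving -20.92°C.
T_parcel − T_env = -5.44 − (-20.92) = +15.48°C

+15.48°C (parcel warmer than environment)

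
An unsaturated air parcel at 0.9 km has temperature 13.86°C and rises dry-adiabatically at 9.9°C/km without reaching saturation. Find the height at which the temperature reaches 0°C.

2.3 km

Height above start = (13.86 − 0) / 9.9 = 1.4 km
Altitude = 900 m + 1400 m = 2300 m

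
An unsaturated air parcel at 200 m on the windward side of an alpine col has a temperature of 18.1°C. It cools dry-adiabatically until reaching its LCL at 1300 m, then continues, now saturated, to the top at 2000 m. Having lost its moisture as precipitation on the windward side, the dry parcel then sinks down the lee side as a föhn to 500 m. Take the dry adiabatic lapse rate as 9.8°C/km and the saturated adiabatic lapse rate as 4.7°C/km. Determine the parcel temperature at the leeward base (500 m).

18.73°C

From 200 m to 1300 m (dry): cools by 9.8 × 1.1 = 10.78°C, giving 7.32°C.
From 1300 m to 2000 m (saturated): cools by 4.7 × 0.7 = 3.29°C, giving 4.03°C.
From 2000 m to 500 m (dry descent): warms by 9.8 × 1.5 = 14.7°C, giving 18.73°C.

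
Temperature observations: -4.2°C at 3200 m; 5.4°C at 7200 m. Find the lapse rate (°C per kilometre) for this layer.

Γ = −ΔT/Δz = (-4.2 − 5.4) / (7200 − 3200) m
  = -9.6°C / 4 km = -2.4°C/km

-2.4°C/km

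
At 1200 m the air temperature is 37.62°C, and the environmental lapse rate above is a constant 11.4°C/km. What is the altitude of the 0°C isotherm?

Height above start = (37.62 − 0) / 11.4 = 3.3 km
Altitude = 1200 m + 3300 m = 4500 m

4500 m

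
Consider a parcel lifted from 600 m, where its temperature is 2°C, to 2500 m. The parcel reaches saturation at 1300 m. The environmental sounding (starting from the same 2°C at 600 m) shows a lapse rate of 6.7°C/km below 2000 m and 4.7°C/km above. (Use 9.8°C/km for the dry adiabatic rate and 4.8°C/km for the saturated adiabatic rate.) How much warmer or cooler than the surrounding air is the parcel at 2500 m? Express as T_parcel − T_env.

-0.89°C (parcel cooler than environment)

Parcel:
  600 → 1300 m (dry, 9.8°C/km): ΔT = -9.8 × 0.7 = -6.86°C → T = -4.86°C
  1300 → 2500 m (saturated, 4.8°C/km): ΔT = -4.8 × 1.2 = -5.76°C → T = -10.62°C
Environment:
  600 → 2000 m (environment, lower layer, 6.7°C/km): ΔT = -6.7 × 1.4 = -9.38°C → T = -7.38°C
  2000 → 2500 m (environment, upper layer, 4.7°C/km): ΔT = -4.7 × 0.5 = -2.35°C → T = -9.73°C
T_parcel − T_env = -10.62 − (-9.73) = -0.89°C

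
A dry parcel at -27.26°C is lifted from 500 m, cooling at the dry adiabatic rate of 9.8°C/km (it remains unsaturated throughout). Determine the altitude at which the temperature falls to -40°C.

Height above start = (-27.26 − (-40)) / 9.8 = 1.3 km
Altitude = 500 m + 1300 m = 1800 m

1800 m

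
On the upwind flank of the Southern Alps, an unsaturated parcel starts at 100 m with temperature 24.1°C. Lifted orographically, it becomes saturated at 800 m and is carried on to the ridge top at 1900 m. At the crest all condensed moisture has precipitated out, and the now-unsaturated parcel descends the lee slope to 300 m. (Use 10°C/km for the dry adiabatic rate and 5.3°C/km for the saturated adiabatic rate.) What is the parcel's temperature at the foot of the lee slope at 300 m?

100–800 m, dry: Δz = 0.7 km ⇒ ΔT = -7°C; T = 17.1°C
800–1900 m, saturated: Δz = 1.1 km ⇒ ΔT = -5.83°C; T = 11.27°C
1900–300 m, dry descent: Δz = 1.6 km ⇒ ΔT = +16°C; T = 27.27°C

27.27°C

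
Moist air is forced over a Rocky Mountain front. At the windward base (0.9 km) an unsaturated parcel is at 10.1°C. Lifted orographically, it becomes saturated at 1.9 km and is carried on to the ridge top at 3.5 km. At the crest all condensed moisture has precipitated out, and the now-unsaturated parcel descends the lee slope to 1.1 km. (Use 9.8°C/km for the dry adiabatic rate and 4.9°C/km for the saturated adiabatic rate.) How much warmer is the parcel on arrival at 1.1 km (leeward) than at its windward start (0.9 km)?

+5.88°C

900 → 1900 m (dry, 9.8°C/km): ΔT = -9.8 × 1 = -9.8°C → T = 0.3°C
1900 → 3500 m (saturated, 4.9°C/km): ΔT = -4.9 × 1.6 = -7.84°C → T = -7.54°C
3500 → 1100 m (dry descent, 9.8°C/km): ΔT = +9.8 × 2.4 = +23.52°C → T = 15.98°C
Net change vs windward start: 15.98 − 10.1 = +5.88°C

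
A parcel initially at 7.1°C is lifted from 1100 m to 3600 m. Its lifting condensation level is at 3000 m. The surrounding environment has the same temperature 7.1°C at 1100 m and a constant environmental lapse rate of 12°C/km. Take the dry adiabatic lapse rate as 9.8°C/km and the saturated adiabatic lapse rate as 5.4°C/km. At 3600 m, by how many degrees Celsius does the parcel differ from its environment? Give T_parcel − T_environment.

Parcel:
  1100–3000 m, dry: Δz = 1.9 km ⇒ ΔT = -18.62°C; T = -11.52°C
  3000–3600 m, saturated: Δz = 0.6 km ⇒ ΔT = -3.24°C; T = -14.76°C
Environment:
  1100–3600 m, environment: Δz = 2.5 km ⇒ ΔT = -30°C; T = -22.9°C
T_parcel − T_env = -14.76 − (-22.9) = +8.14°C

+8.14°C (parcel warmer than environment)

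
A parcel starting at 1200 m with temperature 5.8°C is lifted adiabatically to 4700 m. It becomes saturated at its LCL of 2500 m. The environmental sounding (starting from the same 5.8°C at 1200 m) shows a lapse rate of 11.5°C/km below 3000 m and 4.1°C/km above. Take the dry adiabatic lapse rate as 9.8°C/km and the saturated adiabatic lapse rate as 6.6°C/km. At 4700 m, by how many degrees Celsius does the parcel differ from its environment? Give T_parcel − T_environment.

+0.41°C (parcel warmer than environment)

Parcel:
  1200 → 2500 m (dry, 9.8°C/km): ΔT = -9.8 × 1.3 = -12.74°C → T = -6.94°C
  2500 → 4700 m (saturated, 6.6°C/km): ΔT = -6.6 × 2.2 = -14.52°C → T = -21.46°C
Environment:
  1200 → 3000 m (environment, lower layer, 11.5°C/km): ΔT = -11.5 × 1.8 = -20.7°C → T = -14.9°C
  3000 → 4700 m (environment, upper layer, 4.1°C/km): ΔT = -4.1 × 1.7 = -6.97°C → T = -21.87°C
T_parcel − T_env = -21.46 − (-21.87) = +0.41°C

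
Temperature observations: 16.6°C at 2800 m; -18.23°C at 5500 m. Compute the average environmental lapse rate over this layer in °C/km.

12.9°C/km

Γ = −ΔT/Δz = (16.6 − (-18.23)) / (5500 − 2800) m
  = 34.83°C / 2.7 km = 12.9°C/km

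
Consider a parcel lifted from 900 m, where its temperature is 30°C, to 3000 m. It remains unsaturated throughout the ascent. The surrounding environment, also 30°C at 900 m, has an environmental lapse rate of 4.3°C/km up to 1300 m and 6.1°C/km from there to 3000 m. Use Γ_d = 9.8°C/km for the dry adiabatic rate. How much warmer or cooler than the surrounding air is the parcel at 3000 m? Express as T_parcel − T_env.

-8.49°C (parcel cooler than environment)

Parcel:
  900 → 3000 m (dry, 9.8°C/km): ΔT = -9.8 × 2.1 = -20.58°C → T = 9.42°C
Environment:
  900 → 1300 m (environment, lower layer, 4.3°C/km): ΔT = -4.3 × 0.4 = -1.72°C → T = 28.28°C
  1300 → 3000 m (environment, upper layer, 6.1°C/km): ΔT = -6.1 × 1.7 = -10.37°C → T = 17.91°C
T_parcel − T_env = 9.42 − 17.91 = -8.49°C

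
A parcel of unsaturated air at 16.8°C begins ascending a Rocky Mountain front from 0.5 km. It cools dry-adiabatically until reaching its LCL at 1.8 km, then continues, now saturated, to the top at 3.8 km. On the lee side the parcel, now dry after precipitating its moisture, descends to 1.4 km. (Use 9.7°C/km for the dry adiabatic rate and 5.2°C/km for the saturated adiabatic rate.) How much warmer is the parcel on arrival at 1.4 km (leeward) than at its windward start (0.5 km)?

+0.27°C

Dry to 1800 m: -9.7 × 1.3 km = -12.61°C, so T = 4.19°C.
Saturated to 3800 m: -5.2 × 2 km = -10.4°C, so T = -6.21°C.
Dry descent to 1400 m: +9.7 × 2.4 km = +23.28°C, so T = 17.07°C.
Net change vs windward start: 17.07 − 16.8 = +0.27°C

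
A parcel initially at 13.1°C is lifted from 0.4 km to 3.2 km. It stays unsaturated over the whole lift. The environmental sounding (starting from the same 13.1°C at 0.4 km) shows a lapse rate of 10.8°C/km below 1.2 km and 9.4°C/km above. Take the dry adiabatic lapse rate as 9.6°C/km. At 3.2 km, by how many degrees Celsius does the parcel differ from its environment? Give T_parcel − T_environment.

Parcel:
  Dry to 3200 m: -9.6 × 2.8 km = -26.88°C, so T = -13.78°C.
Environment:
  Environment, lower layer to 1200 m: -10.8 × 0.8 km = -8.64°C, so T = 4.46°C.
  Environment, upper layer to 3200 m: -9.4 × 2 km = -18.8°C, so T = -14.34°C.
T_parcel − T_env = -13.78 − (-14.34) = +0.56°C

+0.56°C (parcel warmer than environment)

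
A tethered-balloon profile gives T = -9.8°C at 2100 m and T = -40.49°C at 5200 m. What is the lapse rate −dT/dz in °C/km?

Γ = −ΔT/Δz = (-9.8 − (-40.49)) / (5200 − 2100) m
  = 30.69°C / 3.1 km = 9.9°C/km

9.9°C/km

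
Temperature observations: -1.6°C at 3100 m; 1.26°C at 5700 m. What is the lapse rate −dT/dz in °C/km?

-1.1°C/km

Γ = −ΔT/Δz = (-1.6 − 1.26) / (5700 − 3100) m
  = -2.86°C / 2.6 km = -1.1°C/km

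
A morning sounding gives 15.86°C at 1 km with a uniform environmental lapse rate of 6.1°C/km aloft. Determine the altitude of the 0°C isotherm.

3.6 km

Height above start = (15.86 − 0) / 6.1 = 2.6 km
Altitude = 1000 m + 2600 m = 3600 m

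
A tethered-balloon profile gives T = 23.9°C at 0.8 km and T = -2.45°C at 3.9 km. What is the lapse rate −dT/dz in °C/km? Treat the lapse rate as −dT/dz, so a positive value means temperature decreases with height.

8.5°C/km

Γ = −ΔT/Δz = (23.9 − (-2.45)) / (3900 − 800) m
  = 26.35°C / 3.1 km = 8.5°C/km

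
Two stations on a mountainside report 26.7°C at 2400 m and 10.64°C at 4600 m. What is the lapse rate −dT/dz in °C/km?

Γ = −ΔT/Δz = (26.7 − 10.64) / (4600 − 2400) m
  = 16.06°C / 2.2 km = 7.3°C/km

7.3°C/km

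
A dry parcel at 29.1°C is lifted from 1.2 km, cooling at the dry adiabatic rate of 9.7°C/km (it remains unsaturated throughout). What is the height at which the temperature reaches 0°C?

4.2 km

Height above start = (29.1 − 0) / 9.7 = 3 km
Altitude = 1200 m + 3000 m = 4200 m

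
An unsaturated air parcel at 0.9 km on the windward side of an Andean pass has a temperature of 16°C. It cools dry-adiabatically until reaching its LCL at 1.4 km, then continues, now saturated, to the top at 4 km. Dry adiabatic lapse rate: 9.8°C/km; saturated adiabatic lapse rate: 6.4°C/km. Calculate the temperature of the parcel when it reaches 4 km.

From 900 m to 1400 m (dry): cools by 9.8 × 0.5 = 4.9°C, giving 11.1°C.
From 1400 m to 4000 m (saturated): cools by 6.4 × 2.6 = 16.64°C, giving -5.54°C.

-5.54°C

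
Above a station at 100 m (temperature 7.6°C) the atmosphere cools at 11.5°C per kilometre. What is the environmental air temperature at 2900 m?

100–2900 m, environmental: Δz = 2.8 km ⇒ ΔT = -32.2°C; T = -24.6°C

-24.6°C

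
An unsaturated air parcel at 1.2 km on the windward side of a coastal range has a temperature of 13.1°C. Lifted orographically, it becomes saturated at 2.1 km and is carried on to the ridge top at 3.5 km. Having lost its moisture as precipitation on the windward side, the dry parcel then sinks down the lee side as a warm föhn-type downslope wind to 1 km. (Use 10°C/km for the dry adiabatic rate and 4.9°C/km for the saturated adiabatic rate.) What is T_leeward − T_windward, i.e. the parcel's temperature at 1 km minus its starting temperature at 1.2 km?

1200 → 2100 m (dry, 10°C/km): ΔT = -10 × 0.9 = -9°C → T = 4.1°C
2100 → 3500 m (saturated, 4.9°C/km): ΔT = -4.9 × 1.4 = -6.86°C → T = -2.76°C
3500 → 1000 m (dry descent, 10°C/km): ΔT = +10 × 2.5 = +25°C → T = 22.24°C
Net change vs windward start: 22.24 − 13.1 = +9.14°C

+9.14°C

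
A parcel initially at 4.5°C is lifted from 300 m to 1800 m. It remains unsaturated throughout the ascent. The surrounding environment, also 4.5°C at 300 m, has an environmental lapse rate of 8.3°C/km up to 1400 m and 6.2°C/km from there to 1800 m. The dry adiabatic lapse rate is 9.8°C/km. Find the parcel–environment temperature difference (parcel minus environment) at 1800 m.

-3.09°C (parcel cooler than environment)

Parcel:
  Dry to 1800 m: -9.8 × 1.5 km = -14.7°C, so T = -10.2°C.
Environment:
  Environment, lower layer to 1400 m: -8.3 × 1.1 km = -9.13°C, so T = -4.63°C.
  Environment, upper layer to 1800 m: -6.2 × 0.4 km = -2.48°C, so T = -7.11°C.
T_parcel − T_env = -10.2 − (-7.11) = -3.09°C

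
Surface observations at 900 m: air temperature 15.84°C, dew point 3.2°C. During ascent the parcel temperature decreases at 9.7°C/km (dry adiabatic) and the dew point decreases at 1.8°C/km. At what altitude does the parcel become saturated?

2500 m

T and T_d converge at 9.7 − 1.8 = 7.9°C per km
Height above start = (15.84 − 3.2) / 7.9 = 1.6 km
LCL altitude = 900 m + 1600 m = 2500 m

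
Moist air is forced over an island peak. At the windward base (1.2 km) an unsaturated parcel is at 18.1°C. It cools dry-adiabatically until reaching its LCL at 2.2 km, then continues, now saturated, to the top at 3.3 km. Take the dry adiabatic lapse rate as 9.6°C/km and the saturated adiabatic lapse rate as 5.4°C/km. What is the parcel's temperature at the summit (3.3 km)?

2.56°C

1200–2200 m, dry: Δz = 1 km ⇒ ΔT = -9.6°C; T = 8.5°C
2200–3300 m, saturated: Δz = 1.1 km ⇒ ΔT = -5.94°C; T = 2.56°C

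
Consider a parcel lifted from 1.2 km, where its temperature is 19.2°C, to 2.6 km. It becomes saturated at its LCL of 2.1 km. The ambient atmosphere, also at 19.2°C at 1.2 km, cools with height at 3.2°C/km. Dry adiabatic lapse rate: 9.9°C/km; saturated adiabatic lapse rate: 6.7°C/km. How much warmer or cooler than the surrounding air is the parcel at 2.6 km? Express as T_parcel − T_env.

Parcel:
  From 1200 m to 2100 m (dry): cools by 9.9 × 0.9 = 8.91°C, giving 10.29°C.
  From 2100 m to 2600 m (saturated): cools by 6.7 × 0.5 = 3.35°C, giving 6.94°C.
Environment:
  From 1200 m to 2600 m (environment): cools by 3.2 × 1.4 = 4.48°C, giving 14.72°C.
T_parcel − T_env = 6.94 − 14.72 = -7.78°C

-7.78°C (parcel cooler than environment)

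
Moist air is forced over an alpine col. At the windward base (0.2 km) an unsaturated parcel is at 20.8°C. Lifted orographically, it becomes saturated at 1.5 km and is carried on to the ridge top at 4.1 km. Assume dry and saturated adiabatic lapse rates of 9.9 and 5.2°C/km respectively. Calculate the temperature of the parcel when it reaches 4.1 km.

200 → 1500 m (dry, 9.9°C/km): ΔT = -9.9 × 1.3 = -12.87°C → T = 7.93°C
1500 → 4100 m (saturated, 5.2°C/km): ΔT = -5.2 × 2.6 = -13.52°C → T = -5.59°C

-5.59°C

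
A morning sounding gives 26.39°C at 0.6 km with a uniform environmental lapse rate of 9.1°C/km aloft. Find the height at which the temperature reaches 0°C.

Height above start = (26.39 − 0) / 9.1 = 2.9 km
Altitude = 600 m + 2900 m = 3500 m

3.5 km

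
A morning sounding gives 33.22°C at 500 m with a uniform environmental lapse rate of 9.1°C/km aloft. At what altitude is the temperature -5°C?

Height above start = (33.22 − (-5)) / 9.1 = 4.2 km
Altitude = 500 m + 4200 m = 4700 m

4700 m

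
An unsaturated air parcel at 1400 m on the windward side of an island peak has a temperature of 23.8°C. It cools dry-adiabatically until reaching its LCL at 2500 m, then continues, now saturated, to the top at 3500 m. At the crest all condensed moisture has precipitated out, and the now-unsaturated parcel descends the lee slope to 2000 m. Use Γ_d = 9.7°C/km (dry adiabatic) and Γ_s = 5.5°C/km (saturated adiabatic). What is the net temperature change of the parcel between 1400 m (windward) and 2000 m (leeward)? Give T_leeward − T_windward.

-1.62°C

1400 → 2500 m (dry, 9.7°C/km): ΔT = -9.7 × 1.1 = -10.67°C → T = 13.13°C
2500 → 3500 m (saturated, 5.5°C/km): ΔT = -5.5 × 1 = -5.5°C → T = 7.63°C
3500 → 2000 m (dry descent, 9.7°C/km): ΔT = +9.7 × 1.5 = +14.55°C → T = 22.18°C
Net change vs windward start: 22.18 − 23.8 = -1.62°C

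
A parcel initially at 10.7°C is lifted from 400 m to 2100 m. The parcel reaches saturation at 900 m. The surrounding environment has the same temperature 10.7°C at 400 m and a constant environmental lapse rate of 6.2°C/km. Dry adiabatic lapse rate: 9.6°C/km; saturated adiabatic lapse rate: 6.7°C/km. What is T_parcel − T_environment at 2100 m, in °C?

-2.3°C (parcel cooler than environment)

Parcel:
  Dry to 900 m: -9.6 × 0.5 km = -4.8°C, so T = 5.9°C.
  Saturated to 2100 m: -6.7 × 1.2 km = -8.04°C, so T = -2.14°C.
Environment:
  Environment to 2100 m: -6.2 × 1.7 km = -10.54°C, so T = 0.16°C.
T_parcel − T_env = -2.14 − 0.16 = -2.3°C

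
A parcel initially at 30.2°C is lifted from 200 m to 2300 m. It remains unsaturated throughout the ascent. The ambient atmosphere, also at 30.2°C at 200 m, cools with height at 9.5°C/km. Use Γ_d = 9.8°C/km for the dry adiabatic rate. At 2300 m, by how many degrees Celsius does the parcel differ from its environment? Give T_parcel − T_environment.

Parcel:
  Dry to 2300 m: -9.8 × 2.1 km = -20.58°C, so T = 9.62°C.
Environment:
  Environment to 2300 m: -9.5 × 2.1 km = -19.95°C, so T = 10.25°C.
T_parcel − T_env = 9.62 − 10.25 = -0.63°C

-0.63°C (parcel cooler than environment)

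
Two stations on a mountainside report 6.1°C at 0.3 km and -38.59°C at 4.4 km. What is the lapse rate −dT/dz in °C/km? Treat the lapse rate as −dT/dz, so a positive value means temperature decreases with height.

10.9°C/km

Γ = −ΔT/Δz = (6.1 − (-38.59)) / (4400 − 300) m
  = 44.69°C / 4.1 km = 10.9°C/km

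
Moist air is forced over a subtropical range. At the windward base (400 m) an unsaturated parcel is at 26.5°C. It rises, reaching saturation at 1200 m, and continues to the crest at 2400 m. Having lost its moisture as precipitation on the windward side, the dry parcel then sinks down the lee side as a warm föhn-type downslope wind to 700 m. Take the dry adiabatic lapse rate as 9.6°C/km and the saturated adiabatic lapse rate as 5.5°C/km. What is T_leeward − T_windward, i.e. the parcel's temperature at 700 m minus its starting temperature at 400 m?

400 → 1200 m (dry, 9.6°C/km): ΔT = -9.6 × 0.8 = -7.68°C → T = 18.82°C
1200 → 2400 m (saturated, 5.5°C/km): ΔT = -5.5 × 1.2 = -6.6°C → T = 12.22°C
2400 → 700 m (dry descent, 9.6°C/km): ΔT = +9.6 × 1.7 = +16.32°C → T = 28.54°C
Net change vs windward start: 28.54 − 26.5 = +2.04°C

+2.04°C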